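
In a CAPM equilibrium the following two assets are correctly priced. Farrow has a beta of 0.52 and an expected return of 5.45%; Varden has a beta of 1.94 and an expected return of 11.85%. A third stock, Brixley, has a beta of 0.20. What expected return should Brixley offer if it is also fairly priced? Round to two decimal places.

4.01%

MRP (SML slope) = (11.85% − 5.45%) / (1.94 − 0.52) = 6.40% / 1.42 = 4.5070%
R_f (intercept) = 5.45% − 0.52 × 4.5070% = 3.1064%
E(R_Brixley) = R_f + β × MRP = 3.1064% + 0.20 × 4.5070% = 4.01%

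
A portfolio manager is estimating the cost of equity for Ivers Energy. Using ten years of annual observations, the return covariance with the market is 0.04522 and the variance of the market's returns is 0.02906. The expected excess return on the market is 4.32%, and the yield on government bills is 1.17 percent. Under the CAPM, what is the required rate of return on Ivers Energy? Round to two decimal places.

7.89%

β = Cov(R_i, R_m) / Var(R_m) = 0.04522 / 0.02906 = 1.5561
E(R) = R_f + β × MRP = 1.17% + 1.5561 × 4.32% = 7.89%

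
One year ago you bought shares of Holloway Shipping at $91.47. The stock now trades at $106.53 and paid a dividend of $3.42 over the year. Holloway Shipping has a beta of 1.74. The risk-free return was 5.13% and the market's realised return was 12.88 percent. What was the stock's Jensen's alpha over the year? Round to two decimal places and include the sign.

Realised HPR = (P1 + D1 − P0) / P0 = (106.53 + 3.42 − 91.47) / 91.47 = 18.48 / 91.47 = 20.2033%
MRP = 12.88% − 5.13% = 7.75%
CAPM required = R_f + β·MRP = 5.13% + 1.74 × 7.75% = 18.6150%
α = realised − required = 20.2033% − 18.6150% = +1.59%

+1.59%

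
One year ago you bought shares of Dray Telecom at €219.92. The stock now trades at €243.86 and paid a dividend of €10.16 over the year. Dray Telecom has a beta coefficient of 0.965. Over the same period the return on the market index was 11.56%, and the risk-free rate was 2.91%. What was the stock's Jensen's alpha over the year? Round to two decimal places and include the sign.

+4.25%

Realised HPR = (P1 + D1 − P0) / P0 = (243.86 + 10.16 − 219.92) / 219.92 = 34.10 / 219.92 = 15.5056%
MRP = 11.56% − 2.91% = 8.65%
CAPM required = R_f + β·MRP = 2.91% + 0.965 × 8.65% = 11.25725%
α = realised − required = 15.5056% − 11.25725% = +4.25%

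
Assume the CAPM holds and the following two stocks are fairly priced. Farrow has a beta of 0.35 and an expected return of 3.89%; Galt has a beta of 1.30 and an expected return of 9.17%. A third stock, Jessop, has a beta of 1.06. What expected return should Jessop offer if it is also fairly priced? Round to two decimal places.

MRP (SML slope) = (9.17% − 3.89%) / (1.30 − 0.35) = 5.28% / 0.95 = 5.5579%
R_f (intercept) = 3.89% − 0.35 × 5.5579% = 1.9447%
E(R_Jessop) = R_f + β × MRP = 1.9447% + 1.06 × 5.5579% = 7.84%

7.84%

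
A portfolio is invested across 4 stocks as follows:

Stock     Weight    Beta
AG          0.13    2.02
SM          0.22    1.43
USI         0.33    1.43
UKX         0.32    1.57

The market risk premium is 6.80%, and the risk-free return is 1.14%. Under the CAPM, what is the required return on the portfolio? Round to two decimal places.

β_P = Σ w_i β_i = 0.13×2.02 + 0.22×1.43 + 0.33×1.43 + 0.32×1.57 = 1.5515
E(R_P) = R_f + β_P × MRP = 1.14% + 1.5515 × 6.80% = 11.69%

11.69%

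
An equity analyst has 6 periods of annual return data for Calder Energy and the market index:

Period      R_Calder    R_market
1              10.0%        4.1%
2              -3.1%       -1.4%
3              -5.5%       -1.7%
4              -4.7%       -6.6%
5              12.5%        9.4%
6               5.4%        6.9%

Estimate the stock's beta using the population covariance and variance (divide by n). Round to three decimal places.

1.178

Mean R_i = (10.0 − 3.1 − 5.5 − 4.7 + 12.5 + 5.4) / 6 = 2.4333%
Mean R_m = (4.1 − 1.4 − 1.7 − 6.6 + 9.4 + 6.9) / 6 = 1.7833%
Σ(R_i − R̄_i)(R_m − R̄_m) = 214.4333  ⇒  Cov = 214.4333 / 6 = 35.7389
Σ(R_m − R̄_m)² = 182.1083  ⇒  Var(R_m) = 182.1083 / 6 = 30.3514
β = Cov / Var(R_m) = 35.7389 / 30.3514 = 1.1775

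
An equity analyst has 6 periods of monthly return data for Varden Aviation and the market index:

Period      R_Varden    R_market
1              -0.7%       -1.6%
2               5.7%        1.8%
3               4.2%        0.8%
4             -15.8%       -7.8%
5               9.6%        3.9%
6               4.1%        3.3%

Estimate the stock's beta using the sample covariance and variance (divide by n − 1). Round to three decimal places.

2.019

Mean R_i = (-0.7 + 5.7 + 4.2 − 15.8 + 9.6 + 4.1) / 6 = 1.1833%
Mean R_m = (-1.6 + 1.8 + 0.8 − 7.8 + 3.9 + 3.3) / 6 = 0.0667%
Σ(R_i − R̄_i)(R_m − R̄_m) = 188.4767  ⇒  Cov = 188.4767 / 5 = 37.6953
Σ(R_m − R̄_m)² = 93.3533  ⇒  Var(R_m) = 93.3533 / 5 = 18.6707
β = Cov / Var(R_m) = 37.6953 / 18.6707 = 2.0190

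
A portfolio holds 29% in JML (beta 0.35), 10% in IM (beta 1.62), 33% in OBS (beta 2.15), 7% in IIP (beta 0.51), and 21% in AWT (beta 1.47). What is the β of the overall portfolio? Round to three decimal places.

β_P = Σ w_i β_i = 0.29×0.35 + 0.10×1.62 + 0.33×2.15 + 0.07×0.51 + 0.21×1.47 = 1.3174

1.317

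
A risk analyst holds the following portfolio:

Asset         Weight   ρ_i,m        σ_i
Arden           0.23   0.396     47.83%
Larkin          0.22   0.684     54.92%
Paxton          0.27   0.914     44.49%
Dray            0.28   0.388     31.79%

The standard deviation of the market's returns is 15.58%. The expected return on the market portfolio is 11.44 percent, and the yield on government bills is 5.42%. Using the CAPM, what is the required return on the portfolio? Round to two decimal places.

15.87%

β_Arden = 0.396 × 47.83% / 15.58% = 1.2157
β_Larkin = 0.684 × 54.92% / 15.58% = 2.4111
β_Paxton = 0.914 × 44.49% / 15.58% = 2.6100
β_Dray = 0.388 × 31.79% / 15.58% = 0.7917
β_P = Σ w_i β_i = 0.23×1.2157 + 0.22×2.4111 + 0.27×2.6100 + 0.28×0.7917 = 1.7364
MRP = 11.44% − 5.42% = 6.02%
E(R_P) = R_f + β_P × MRP = 5.42% + 1.7364 × 6.02% = 15.87%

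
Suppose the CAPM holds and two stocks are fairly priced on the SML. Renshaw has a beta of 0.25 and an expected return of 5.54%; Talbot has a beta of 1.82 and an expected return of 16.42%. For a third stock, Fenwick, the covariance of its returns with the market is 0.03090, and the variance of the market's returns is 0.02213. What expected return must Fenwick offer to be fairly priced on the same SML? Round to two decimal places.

MRP = (16.42% − 5.54%) / (1.82 − 0.25) = 6.9299%
R_f = 5.54% − 0.25 × 6.9299% = 3.8075%
β_Fenwick = Cov / Var(R_m) = 0.03090 / 0.02213 = 1.3963
E(R_Fenwick) = R_f + β × MRP = 3.8075% + 1.3963 × 6.9299% = 13.48%

13.48%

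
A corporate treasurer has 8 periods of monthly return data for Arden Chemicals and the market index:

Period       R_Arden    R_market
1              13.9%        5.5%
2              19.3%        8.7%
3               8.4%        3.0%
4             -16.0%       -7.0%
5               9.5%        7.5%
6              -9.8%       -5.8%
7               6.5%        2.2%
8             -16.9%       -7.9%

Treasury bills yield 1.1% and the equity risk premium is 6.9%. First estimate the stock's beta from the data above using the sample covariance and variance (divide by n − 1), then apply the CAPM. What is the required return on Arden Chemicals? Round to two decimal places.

15.19%

Mean R_i = (13.9 + 19.3 + 8.4 − 16.0 + 9.5 − 9.8 + 6.5 − 16.9) / 8 = 1.8625%
Mean R_m = (5.5 + 8.7 + 3.0 − 7.0 + 7.5 − 5.8 + 2.2 − 7.9) / 8 = 0.7750%
Σ(R_i − R̄_i)(R_m − R̄_m) = 645.9125  ⇒  Cov = 645.9125 / 7 = 92.2732
Σ(R_m − R̄_m)² = 316.2750  ⇒  Var(R_m) = 316.2750 / 7 = 45.1821
β = Cov / Var(R_m) = 92.2732 / 45.1821 = 2.0423
E(R) = R_f + β × MRP = 1.1% + 2.0423 × 6.9% = 15.19%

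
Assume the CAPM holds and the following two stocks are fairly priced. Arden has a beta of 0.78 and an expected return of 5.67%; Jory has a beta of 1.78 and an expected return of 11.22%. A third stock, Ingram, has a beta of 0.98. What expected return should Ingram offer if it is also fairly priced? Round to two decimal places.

MRP (SML slope) = (11.22% − 5.67%) / (1.78 − 0.78) = 5.55% / 1.00 = 5.5500%
R_f (intercept) = 5.67% − 0.78 × 5.5500% = 1.3410%
E(R_Ingram) = R_f + β × MRP = 1.3410% + 0.98 × 5.5500% = 6.78%

6.78%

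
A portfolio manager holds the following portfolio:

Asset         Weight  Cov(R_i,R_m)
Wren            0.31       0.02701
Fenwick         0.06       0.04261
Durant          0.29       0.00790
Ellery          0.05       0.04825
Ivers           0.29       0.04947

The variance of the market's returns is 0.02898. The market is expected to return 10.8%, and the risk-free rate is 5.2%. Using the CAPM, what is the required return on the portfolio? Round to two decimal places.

10.99%

β_Wren = 0.02701 / 0.02898 = 0.9320
β_Fenwick = 0.04261 / 0.02898 = 1.4703
β_Durant = 0.00790 / 0.02898 = 0.2726
β_Ellery = 0.04825 / 0.02898 = 1.6649
β_Ivers = 0.04947 / 0.02898 = 1.7070
β_P = Σ w_i β_i = 0.31×0.9320 + 0.06×1.4703 + 0.29×0.2726 + 0.05×1.6649 + 0.29×1.7070 = 1.0345
MRP = 10.8% − 5.2% = 5.60%
E(R_P) = R_f + β_P × MRP = 5.2% + 1.0345 × 5.6% = 10.99%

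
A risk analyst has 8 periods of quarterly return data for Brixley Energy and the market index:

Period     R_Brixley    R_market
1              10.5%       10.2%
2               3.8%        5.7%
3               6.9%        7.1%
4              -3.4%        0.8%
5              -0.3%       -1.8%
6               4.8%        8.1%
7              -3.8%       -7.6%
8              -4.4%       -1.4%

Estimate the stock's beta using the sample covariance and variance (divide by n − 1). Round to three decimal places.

Mean R_i = (10.5 + 3.8 + 6.9 − 3.4 − 0.3 + 4.8 − 3.8 − 4.4) / 8 = 1.7625%
Mean R_m = (10.2 + 5.7 + 7.1 + 0.8 − 1.8 + 8.1 − 7.6 − 1.4) / 8 = 2.6375%
Σ(R_i − R̄_i)(R_m − R̄_m) = 212.3013  ⇒  Cov = 212.3013 / 7 = 30.3288
Σ(R_m − R̄_m)² = 260.4988  ⇒  Var(R_m) = 260.4988 / 7 = 37.2141
β = Cov / Var(R_m) = 30.3288 / 37.2141 = 0.8150

0.815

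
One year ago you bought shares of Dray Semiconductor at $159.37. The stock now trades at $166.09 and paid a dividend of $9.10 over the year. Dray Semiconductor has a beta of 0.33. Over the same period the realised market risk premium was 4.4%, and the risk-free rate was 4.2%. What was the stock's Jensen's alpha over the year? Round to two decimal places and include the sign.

+4.27%

Realised HPR = (P1 + D1 − P0) / P0 = (166.09 + 9.10 − 159.37) / 159.37 = 15.82 / 159.37 = 9.9266%
CAPM required = R_f + β·MRP = 4.2% + 0.33 × 4.4% = 5.6520%
α = realised − required = 9.9266% − 5.6520% = +4.27%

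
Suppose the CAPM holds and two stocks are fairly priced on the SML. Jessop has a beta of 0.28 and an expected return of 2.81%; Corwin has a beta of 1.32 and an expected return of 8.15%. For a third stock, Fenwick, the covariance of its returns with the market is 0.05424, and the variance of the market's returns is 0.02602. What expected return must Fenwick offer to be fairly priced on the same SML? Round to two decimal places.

12.08%

MRP = (8.15% − 2.81%) / (1.32 − 0.28) = 5.1346%
R_f = 2.81% − 0.28 × 5.1346% = 1.3723%
β_Fenwick = Cov / Var(R_m) = 0.05424 / 0.02602 = 2.0846
E(R_Fenwick) = R_f + β × MRP = 1.3723% + 2.0846 × 5.1346% = 12.08%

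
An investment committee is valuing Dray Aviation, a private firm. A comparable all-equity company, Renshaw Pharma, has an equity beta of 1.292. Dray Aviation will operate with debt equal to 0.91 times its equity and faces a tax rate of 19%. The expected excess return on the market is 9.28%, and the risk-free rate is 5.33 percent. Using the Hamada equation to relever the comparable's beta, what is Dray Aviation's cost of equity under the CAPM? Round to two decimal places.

26.16%

β_L = β_U × [1 + (1 − t)(D/E)] = 1.292 × [1 + (1 − 0.19) × 0.91]
    = 1.292 × [1 + 0.81 × 0.91] = 1.292 × 1.7371 = 2.2443
E(R) = R_f + β_L × MRP = 5.33% + 2.2443 × 9.28% = 26.16%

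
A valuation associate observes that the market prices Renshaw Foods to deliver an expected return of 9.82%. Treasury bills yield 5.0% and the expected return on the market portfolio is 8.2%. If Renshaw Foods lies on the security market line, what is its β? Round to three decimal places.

MRP = 8.2% − 5.0% = 3.20%
β = (E(R) − R_f) / MRP = (9.82% − 5.0%) / 3.2% = 4.82% / 3.2% = 1.506

1.506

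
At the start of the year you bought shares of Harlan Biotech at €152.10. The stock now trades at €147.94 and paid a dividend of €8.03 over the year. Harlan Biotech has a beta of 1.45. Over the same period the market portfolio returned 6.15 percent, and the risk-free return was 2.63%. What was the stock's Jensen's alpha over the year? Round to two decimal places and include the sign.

-5.19%

Realised HPR = (P1 + D1 − P0) / P0 = (147.94 + 8.03 − 152.10) / 152.10 = 3.87 / 152.10 = 2.5444%
MRP = 6.15% − 2.63% = 3.52%
CAPM required = R_f + β·MRP = 2.63% + 1.45 × 3.52% = 7.7340%
α = realised − required = 2.5444% − 7.7340% = -5.19%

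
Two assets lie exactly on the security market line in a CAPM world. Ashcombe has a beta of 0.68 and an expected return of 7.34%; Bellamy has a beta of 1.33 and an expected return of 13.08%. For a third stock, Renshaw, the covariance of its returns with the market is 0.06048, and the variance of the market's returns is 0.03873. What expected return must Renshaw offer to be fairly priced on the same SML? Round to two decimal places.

15.13%

MRP = (13.08% − 7.34%) / (1.33 − 0.68) = 8.8308%
R_f = 7.34% − 0.68 × 8.8308% = 1.3351%
β_Renshaw = Cov / Var(R_m) = 0.06048 / 0.03873 = 1.5616
E(R_Renshaw) = R_f + β × MRP = 1.3351% + 1.5616 × 8.8308% = 15.13%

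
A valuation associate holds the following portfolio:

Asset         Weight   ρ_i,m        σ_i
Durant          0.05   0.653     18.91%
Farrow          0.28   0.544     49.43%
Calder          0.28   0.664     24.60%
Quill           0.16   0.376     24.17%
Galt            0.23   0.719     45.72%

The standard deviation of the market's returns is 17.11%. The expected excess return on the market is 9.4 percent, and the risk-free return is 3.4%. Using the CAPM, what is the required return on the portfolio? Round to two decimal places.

15.34%

β_Durant = 0.653 × 18.91% / 17.11% = 0.7217
β_Farrow = 0.544 × 49.43% / 17.11% = 1.5716
β_Calder = 0.664 × 24.60% / 17.11% = 0.9547
β_Quill = 0.376 × 24.17% / 17.11% = 0.5311
β_Galt = 0.719 × 45.72% / 17.11% = 1.9213
β_P = Σ w_i β_i = 0.05×0.7217 + 0.28×1.5716 + 0.28×0.9547 + 0.16×0.5311 + 0.23×1.9213 = 1.2703
E(R_P) = R_f + β_P × MRP = 3.4% + 1.2703 × 9.4% = 15.34%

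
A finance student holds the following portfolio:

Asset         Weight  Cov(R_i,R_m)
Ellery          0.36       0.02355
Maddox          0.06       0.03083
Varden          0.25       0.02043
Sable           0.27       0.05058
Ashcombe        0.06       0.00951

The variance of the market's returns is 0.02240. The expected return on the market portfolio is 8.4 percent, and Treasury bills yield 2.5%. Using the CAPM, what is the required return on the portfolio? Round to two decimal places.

10.31%

β_Ellery = 0.02355 / 0.02240 = 1.0513
β_Maddox = 0.03083 / 0.02240 = 1.3763
β_Varden = 0.02043 / 0.02240 = 0.9121
β_Sable = 0.05058 / 0.02240 = 2.2580
β_Ashcombe = 0.00951 / 0.02240 = 0.4246
β_P = Σ w_i β_i = 0.36×1.0513 + 0.06×1.3763 + 0.25×0.9121 + 0.27×2.2580 + 0.06×0.4246 = 1.3242
MRP = 8.4% − 2.5% = 5.90%
E(R_P) = R_f + β_P × MRP = 2.5% + 1.3242 × 5.9% = 10.31%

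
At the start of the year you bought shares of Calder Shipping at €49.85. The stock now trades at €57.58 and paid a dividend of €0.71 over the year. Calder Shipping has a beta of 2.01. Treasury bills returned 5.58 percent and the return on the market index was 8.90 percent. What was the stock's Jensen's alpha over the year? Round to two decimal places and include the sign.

+4.68%

Realised HPR = (P1 + D1 − P0) / P0 = (57.58 + 0.71 − 49.85) / 49.85 = 8.44 / 49.85 = 16.9308%
MRP = 8.90% − 5.58% = 3.32%
CAPM required = R_f + β·MRP = 5.58% + 2.01 × 3.32% = 12.2532%
α = realised − required = 16.9308% − 12.2532% = +4.68%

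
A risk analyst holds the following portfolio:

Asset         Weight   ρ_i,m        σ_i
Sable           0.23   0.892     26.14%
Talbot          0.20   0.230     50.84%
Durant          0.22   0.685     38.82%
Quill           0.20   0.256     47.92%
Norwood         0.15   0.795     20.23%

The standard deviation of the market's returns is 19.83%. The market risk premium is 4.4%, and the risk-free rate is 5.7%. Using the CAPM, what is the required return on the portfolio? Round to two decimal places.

9.79%

β_Sable = 0.892 × 26.14% / 19.83% = 1.1758
β_Talbot = 0.230 × 50.84% / 19.83% = 0.5897
β_Durant = 0.685 × 38.82% / 19.83% = 1.3410
β_Quill = 0.256 × 47.92% / 19.83% = 0.6186
β_Norwood = 0.795 × 20.23% / 19.83% = 0.8110
β_P = Σ w_i β_i = 0.23×1.1758 + 0.20×0.5897 + 0.22×1.3410 + 0.20×0.6186 + 0.15×0.8110 = 0.9288
E(R_P) = R_f + β_P × MRP = 5.7% + 0.9288 × 4.4% = 9.79%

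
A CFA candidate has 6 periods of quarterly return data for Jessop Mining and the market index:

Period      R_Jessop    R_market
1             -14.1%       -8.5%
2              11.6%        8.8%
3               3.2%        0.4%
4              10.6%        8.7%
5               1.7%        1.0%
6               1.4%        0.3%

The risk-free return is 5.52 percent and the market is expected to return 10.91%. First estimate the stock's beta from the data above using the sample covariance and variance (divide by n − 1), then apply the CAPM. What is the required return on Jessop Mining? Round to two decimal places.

Mean R_i = (-14.1 + 11.6 + 3.2 + 10.6 + 1.7 + 1.4) / 6 = 2.4000%
Mean R_m = (-8.5 + 8.8 + 0.4 + 8.7 + 1.0 + 0.3) / 6 = 1.7833%
Σ(R_i − R̄_i)(R_m − R̄_m) = 291.8700  ⇒  Cov = 291.8700 / 5 = 58.3740
Σ(R_m − R̄_m)² = 207.5483  ⇒  Var(R_m) = 207.5483 / 5 = 41.5097
β = Cov / Var(R_m) = 58.3740 / 41.5097 = 1.4063
MRP = 10.91% − 5.52% = 5.39%
E(R) = R_f + β × MRP = 5.52% + 1.4063 × 5.39% = 13.10%

13.10%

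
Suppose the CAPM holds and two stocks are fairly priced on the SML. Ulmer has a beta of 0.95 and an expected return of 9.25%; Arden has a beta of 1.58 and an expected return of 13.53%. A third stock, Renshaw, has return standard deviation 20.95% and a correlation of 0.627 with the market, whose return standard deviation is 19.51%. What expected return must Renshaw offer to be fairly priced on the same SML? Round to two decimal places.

7.37%

MRP = (13.53% − 9.25%) / (1.58 − 0.95) = 6.7937%
R_f = 9.25% − 0.95 × 6.7937% = 2.7960%
β_Renshaw = ρ·σ_i/σ_m = 0.627 × 20.95 / 19.51 = 0.6733
E(R_Renshaw) = R_f + β × MRP = 2.7960% + 0.6733 × 6.7937% = 7.37%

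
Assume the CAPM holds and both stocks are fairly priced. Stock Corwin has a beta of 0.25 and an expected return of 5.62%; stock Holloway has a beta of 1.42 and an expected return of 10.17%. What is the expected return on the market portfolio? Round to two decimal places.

Both satisfy E(R) = R_f + β·MRP, so the slope of the SML is
MRP = (10.17% − 5.62%) / (1.42 − 0.25) = 4.55% / 1.17 = 3.8889%
R_f = E(R_Corwin) − β_Corwin·MRP = 5.62% − 0.25 × 3.8889% = 4.6478%
E(R_m) = R_f + MRP = 4.6478% + 3.8889% = 8.54%

8.54%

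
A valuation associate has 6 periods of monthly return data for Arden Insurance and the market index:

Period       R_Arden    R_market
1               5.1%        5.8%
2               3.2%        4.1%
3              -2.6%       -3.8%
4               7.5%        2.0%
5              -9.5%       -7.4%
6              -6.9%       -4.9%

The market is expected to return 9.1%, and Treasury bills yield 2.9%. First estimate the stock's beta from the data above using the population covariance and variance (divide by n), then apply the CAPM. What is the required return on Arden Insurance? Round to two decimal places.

10.16%

Mean R_i = (5.1 + 3.2 − 2.6 + 7.5 − 9.5 − 6.9) / 6 = -0.5333%
Mean R_m = (5.8 + 4.1 − 3.8 + 2.0 − 7.4 − 4.9) / 6 = -0.7000%
Σ(R_i − R̄_i)(R_m − R̄_m) = 169.4500  ⇒  Cov = 169.4500 / 6 = 28.2417
Σ(R_m − R̄_m)² = 144.7200  ⇒  Var(R_m) = 144.7200 / 6 = 24.1200
β = Cov / Var(R_m) = 28.2417 / 24.1200 = 1.1709
MRP = 9.1% − 2.9% = 6.20%
E(R) = R_f + β × MRP = 2.9% + 1.1709 × 6.2% = 10.16%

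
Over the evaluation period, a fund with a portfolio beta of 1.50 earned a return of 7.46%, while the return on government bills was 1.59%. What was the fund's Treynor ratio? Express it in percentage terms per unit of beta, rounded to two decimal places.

Treynor = (R_P − R_f) / β_P = (7.46% − 1.59%) / 1.5000 = 5.87% / 1.5000 = 3.91%

3.91%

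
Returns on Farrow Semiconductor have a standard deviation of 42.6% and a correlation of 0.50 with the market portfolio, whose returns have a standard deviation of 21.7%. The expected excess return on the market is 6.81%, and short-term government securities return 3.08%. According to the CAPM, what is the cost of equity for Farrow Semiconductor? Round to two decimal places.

β = ρ × σ_i / σ_m = 0.50 × 42.6% / 21.7% = 0.9816
E(R) = 3.08% + 0.9816 × 6.81% = 9.76%

9.76%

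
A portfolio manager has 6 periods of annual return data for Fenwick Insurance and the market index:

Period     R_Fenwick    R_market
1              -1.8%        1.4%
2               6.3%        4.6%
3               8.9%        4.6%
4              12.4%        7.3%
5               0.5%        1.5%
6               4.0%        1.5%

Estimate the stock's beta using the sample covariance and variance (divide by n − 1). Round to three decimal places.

2.020

Mean R_i = (-1.8 + 6.3 + 8.9 + 12.4 + 0.5 + 4.0) / 6 = 5.0500%
Mean R_m = (1.4 + 4.6 + 4.6 + 7.3 + 1.5 + 1.5) / 6 = 3.4833%
Σ(R_i − R̄_i)(R_m − R̄_m) = 59.1250  ⇒  Cov = 59.1250 / 5 = 11.8250
Σ(R_m − R̄_m)² = 29.2683  ⇒  Var(R_m) = 29.2683 / 5 = 5.8537
β = Cov / Var(R_m) = 11.8250 / 5.8537 = 2.0201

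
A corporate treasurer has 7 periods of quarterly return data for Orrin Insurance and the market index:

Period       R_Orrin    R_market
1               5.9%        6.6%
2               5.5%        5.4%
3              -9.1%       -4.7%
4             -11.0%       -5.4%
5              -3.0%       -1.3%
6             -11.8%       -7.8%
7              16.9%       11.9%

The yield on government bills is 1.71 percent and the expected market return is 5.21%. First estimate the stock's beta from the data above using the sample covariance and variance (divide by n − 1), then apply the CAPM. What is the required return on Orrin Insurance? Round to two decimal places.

6.80%

Mean R_i = (5.9 + 5.5 − 9.1 − 11.0 − 3.0 − 11.8 + 16.9) / 7 = -0.9429%
Mean R_m = (6.6 + 5.4 − 4.7 − 5.4 − 1.3 − 7.8 + 11.9) / 7 = 0.6714%
Σ(R_i − R̄_i)(R_m − R̄_m) = 472.2914  ⇒  Cov = 472.2914 / 6 = 78.7152
Σ(R_m − R̄_m)² = 324.9543  ⇒  Var(R_m) = 324.9543 / 6 = 54.1591
β = Cov / Var(R_m) = 78.7152 / 54.1591 = 1.4534
MRP = 5.21% − 1.71% = 3.50%
E(R) = R_f + β × MRP = 1.71% + 1.4534 × 3.50% = 6.80%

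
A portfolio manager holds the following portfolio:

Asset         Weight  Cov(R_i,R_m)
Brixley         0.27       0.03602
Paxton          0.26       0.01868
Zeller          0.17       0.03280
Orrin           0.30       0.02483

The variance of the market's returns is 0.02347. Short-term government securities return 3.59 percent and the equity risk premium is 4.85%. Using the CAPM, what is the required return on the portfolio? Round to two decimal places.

β_Brixley = 0.03602 / 0.02347 = 1.5347
β_Paxton = 0.01868 / 0.02347 = 0.7959
β_Zeller = 0.03280 / 0.02347 = 1.3975
β_Orrin = 0.02483 / 0.02347 = 1.0579
β_P = Σ w_i β_i = 0.27×1.5347 + 0.26×0.7959 + 0.17×1.3975 + 0.30×1.0579 = 1.1762
E(R_P) = R_f + β_P × MRP = 3.59% + 1.1762 × 4.85% = 9.29%

9.29%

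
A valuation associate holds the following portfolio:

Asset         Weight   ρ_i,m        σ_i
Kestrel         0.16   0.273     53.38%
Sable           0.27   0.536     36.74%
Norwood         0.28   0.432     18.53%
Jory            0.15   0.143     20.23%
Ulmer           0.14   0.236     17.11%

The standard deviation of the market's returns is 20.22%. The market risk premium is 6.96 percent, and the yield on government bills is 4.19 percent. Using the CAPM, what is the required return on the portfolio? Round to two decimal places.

7.94%

β_Kestrel = 0.273 × 53.38% / 20.22% = 0.7207
β_Sable = 0.536 × 36.74% / 20.22% = 0.9739
β_Norwood = 0.432 × 18.53% / 20.22% = 0.3959
β_Jory = 0.143 × 20.23% / 20.22% = 0.1431
β_Ulmer = 0.236 × 17.11% / 20.22% = 0.1997
β_P = Σ w_i β_i = 0.16×0.7207 + 0.27×0.9739 + 0.28×0.3959 + 0.15×0.1431 + 0.14×0.1997 = 0.5385
E(R_P) = R_f + β_P × MRP = 4.19% + 0.5385 × 6.96% = 7.94%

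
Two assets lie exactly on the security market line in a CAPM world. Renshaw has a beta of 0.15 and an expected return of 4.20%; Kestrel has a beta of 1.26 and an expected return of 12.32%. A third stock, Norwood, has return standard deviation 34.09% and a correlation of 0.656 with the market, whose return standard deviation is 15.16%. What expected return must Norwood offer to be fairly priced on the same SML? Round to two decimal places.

13.89%

MRP = (12.32% − 4.20%) / (1.26 − 0.15) = 7.3153%
R_f = 4.20% − 0.15 × 7.3153% = 3.1027%
β_Norwood = ρ·σ_i/σ_m = 0.656 × 34.09 / 15.16 = 1.4751
E(R_Norwood) = R_f + β × MRP = 3.1027% + 1.4751 × 7.3153% = 13.89%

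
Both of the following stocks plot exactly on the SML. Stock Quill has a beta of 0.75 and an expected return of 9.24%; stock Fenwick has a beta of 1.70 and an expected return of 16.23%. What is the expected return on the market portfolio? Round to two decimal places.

Both satisfy E(R) = R_f + β·MRP, so the slope of the SML is
MRP = (16.23% − 9.24%) / (1.70 − 0.75) = 6.99% / 0.95 = 7.3579%
R_f = E(R_Quill) − β_Quill·MRP = 9.24% − 0.75 × 7.3579% = 3.7216%
E(R_m) = R_f + MRP = 3.7216% + 7.3579% = 11.08%

11.08%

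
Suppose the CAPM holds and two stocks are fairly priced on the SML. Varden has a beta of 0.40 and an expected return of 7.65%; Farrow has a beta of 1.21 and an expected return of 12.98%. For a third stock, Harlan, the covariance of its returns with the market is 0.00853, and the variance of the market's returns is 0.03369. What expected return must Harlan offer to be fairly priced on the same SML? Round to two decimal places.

MRP = (12.98% − 7.65%) / (1.21 − 0.40) = 6.5802%
R_f = 7.65% − 0.40 × 6.5802% = 5.0179%
β_Harlan = Cov / Var(R_m) = 0.00853 / 0.03369 = 0.2532
E(R_Harlan) = R_f + β × MRP = 5.0179% + 0.2532 × 6.5802% = 6.68%

6.68%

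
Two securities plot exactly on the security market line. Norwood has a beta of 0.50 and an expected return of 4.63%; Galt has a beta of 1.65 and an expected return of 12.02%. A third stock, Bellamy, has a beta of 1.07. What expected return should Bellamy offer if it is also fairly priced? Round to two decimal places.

8.29%

MRP (SML slope) = (12.02% − 4.63%) / (1.65 − 0.50) = 7.39% / 1.15 = 6.4261%
R_f (intercept) = 4.63% − 0.50 × 6.4261% = 1.4170%
E(R_Bellamy) = R_f + β × MRP = 1.4170% + 1.07 × 6.4261% = 8.29%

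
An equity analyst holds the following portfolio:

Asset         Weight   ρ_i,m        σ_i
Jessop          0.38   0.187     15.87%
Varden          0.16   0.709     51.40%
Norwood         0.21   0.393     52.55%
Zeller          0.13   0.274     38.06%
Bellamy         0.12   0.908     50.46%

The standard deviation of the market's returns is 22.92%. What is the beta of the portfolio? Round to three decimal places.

0.792

β_Jessop = 0.187 × 15.87% / 22.92% = 0.1295
β_Varden = 0.709 × 51.40% / 22.92% = 1.5900
β_Norwood = 0.393 × 52.55% / 22.92% = 0.9011
β_Zeller = 0.274 × 38.06% / 22.92% = 0.4550
β_Bellamy = 0.908 × 50.46% / 22.92% = 1.9990
β_P = Σ w_i β_i = 0.38×0.1295 + 0.16×1.5900 + 0.21×0.9011 + 0.13×0.4550 + 0.12×1.9990 = 0.7919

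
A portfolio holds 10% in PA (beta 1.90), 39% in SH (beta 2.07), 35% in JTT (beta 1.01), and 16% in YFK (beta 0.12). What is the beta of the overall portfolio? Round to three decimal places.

1.370

β_P = Σ w_i β_i = 0.10×1.90 + 0.39×2.07 + 0.35×1.01 + 0.16×0.12 = 1.3700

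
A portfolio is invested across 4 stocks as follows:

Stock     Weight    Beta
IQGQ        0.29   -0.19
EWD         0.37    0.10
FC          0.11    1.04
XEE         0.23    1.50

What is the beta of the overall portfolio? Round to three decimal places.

β_P = Σ w_i β_i = 0.29×-0.19 + 0.37×0.10 + 0.11×1.04 + 0.23×1.50 = 0.4413

0.441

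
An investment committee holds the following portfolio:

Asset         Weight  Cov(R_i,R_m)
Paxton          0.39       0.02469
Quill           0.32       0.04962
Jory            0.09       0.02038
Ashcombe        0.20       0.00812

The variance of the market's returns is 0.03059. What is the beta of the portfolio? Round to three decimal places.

0.947

β_Paxton = 0.02469 / 0.03059 = 0.8071
β_Quill = 0.04962 / 0.03059 = 1.6221
β_Jory = 0.02038 / 0.03059 = 0.6662
β_Ashcombe = 0.00812 / 0.03059 = 0.2654
β_P = Σ w_i β_i = 0.39×0.8071 + 0.32×1.6221 + 0.09×0.6662 + 0.20×0.2654 = 0.9469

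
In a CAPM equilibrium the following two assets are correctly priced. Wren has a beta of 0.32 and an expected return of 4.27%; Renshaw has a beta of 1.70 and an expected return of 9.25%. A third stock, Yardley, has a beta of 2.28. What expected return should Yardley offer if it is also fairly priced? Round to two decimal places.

MRP (SML slope) = (9.25% − 4.27%) / (1.70 − 0.32) = 4.98% / 1.38 = 3.6087%
R_f (intercept) = 4.27% − 0.32 × 3.6087% = 3.1152%
E(R_Yardley) = R_f + β × MRP = 3.1152% + 2.28 × 3.6087% = 11.34%

11.34%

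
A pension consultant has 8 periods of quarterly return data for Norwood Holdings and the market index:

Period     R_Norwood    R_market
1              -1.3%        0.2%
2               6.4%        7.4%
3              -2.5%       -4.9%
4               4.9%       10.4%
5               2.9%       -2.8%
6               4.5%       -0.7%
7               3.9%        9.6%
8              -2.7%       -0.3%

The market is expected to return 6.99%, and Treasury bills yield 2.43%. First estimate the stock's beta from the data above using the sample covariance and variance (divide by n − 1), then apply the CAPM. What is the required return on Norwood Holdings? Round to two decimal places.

Mean R_i = (-1.3 + 6.4 − 2.5 + 4.9 + 2.9 + 4.5 + 3.9 − 2.7) / 8 = 2.0125%
Mean R_m = (0.2 + 7.4 − 4.9 + 10.4 − 2.8 − 0.7 + 9.6 − 0.3) / 8 = 2.3625%
Σ(R_i − R̄_i)(R_m − R̄_m) = 99.2538  ⇒  Cov = 99.2538 / 7 = 14.1791
Σ(R_m − R̄_m)² = 242.8988  ⇒  Var(R_m) = 242.8988 / 7 = 34.6998
β = Cov / Var(R_m) = 14.1791 / 34.6998 = 0.4086
MRP = 6.99% − 2.43% = 4.56%
E(R) = R_f + β × MRP = 2.43% + 0.4086 × 4.56% = 4.29%

4.29%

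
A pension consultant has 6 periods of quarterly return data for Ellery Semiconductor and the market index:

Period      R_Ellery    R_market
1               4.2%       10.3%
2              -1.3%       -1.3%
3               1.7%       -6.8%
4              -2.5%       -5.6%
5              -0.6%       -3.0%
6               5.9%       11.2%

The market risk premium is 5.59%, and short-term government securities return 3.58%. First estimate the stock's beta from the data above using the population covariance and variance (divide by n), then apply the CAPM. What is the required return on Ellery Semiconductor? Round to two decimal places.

Mean R_i = (4.2 − 1.3 + 1.7 − 2.5 − 0.6 + 5.9) / 6 = 1.2333%
Mean R_m = (10.3 − 1.3 − 6.8 − 5.6 − 3.0 + 11.2) / 6 = 0.8000%
Σ(R_i − R̄_i)(R_m − R̄_m) = 109.3500  ⇒  Cov = 109.3500 / 6 = 18.2250
Σ(R_m − R̄_m)² = 315.9800  ⇒  Var(R_m) = 315.9800 / 6 = 52.6633
β = Cov / Var(R_m) = 18.2250 / 52.6633 = 0.3461
E(R) = R_f + β × MRP = 3.58% + 0.3461 × 5.59% = 5.51%

5.51%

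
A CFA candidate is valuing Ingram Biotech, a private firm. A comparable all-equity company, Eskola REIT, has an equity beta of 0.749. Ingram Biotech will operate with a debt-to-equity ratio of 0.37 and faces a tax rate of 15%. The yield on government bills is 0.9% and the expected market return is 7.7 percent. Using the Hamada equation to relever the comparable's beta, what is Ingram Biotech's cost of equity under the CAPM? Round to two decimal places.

β_L = β_U × [1 + (1 − t)(D/E)] = 0.749 × [1 + (1 − 0.15) × 0.37]
    = 0.749 × [1 + 0.85 × 0.37] = 0.749 × 1.3145 = 0.9846
MRP = 7.7% − 0.9% = 6.80%
E(R) = R_f + β_L × MRP = 0.9% + 0.9846 × 6.8% = 7.60%

7.60%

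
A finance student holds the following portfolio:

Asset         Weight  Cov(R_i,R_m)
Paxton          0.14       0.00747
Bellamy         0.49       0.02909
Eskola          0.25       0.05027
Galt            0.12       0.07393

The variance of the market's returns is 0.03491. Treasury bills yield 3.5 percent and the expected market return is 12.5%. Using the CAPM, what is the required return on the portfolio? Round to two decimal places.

12.97%

β_Paxton = 0.00747 / 0.03491 = 0.2140
β_Bellamy = 0.02909 / 0.03491 = 0.8333
β_Eskola = 0.05027 / 0.03491 = 1.4400
β_Galt = 0.07393 / 0.03491 = 2.1177
β_P = Σ w_i β_i = 0.14×0.2140 + 0.49×0.8333 + 0.25×1.4400 + 0.12×2.1177 = 1.0524
MRP = 12.5% − 3.5% = 9.00%
E(R_P) = R_f + β_P × MRP = 3.5% + 1.0524 × 9.0% = 12.97%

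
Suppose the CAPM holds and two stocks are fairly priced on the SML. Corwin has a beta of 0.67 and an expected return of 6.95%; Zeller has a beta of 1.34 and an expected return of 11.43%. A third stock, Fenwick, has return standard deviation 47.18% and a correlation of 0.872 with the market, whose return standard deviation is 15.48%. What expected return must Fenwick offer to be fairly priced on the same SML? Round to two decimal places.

MRP = (11.43% − 6.95%) / (1.34 − 0.67) = 6.6866%
R_f = 6.95% − 0.67 × 6.6866% = 2.4700%
β_Fenwick = ρ·σ_i/σ_m = 0.872 × 47.18 / 15.48 = 2.6577
E(R_Fenwick) = R_f + β × MRP = 2.4700% + 2.6577 × 6.6866% = 20.24%

20.24%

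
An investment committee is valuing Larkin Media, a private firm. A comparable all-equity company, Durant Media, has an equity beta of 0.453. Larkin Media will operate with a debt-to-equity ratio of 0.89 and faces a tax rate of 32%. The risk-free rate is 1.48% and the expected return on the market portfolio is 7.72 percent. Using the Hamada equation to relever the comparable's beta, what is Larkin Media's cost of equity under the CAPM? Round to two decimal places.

β_L = β_U × [1 + (1 − t)(D/E)] = 0.453 × [1 + (1 − 0.32) × 0.89]
    = 0.453 × [1 + 0.68 × 0.89] = 0.453 × 1.6052 = 0.7272
MRP = 7.72% − 1.48% = 6.24%
E(R) = R_f + β_L × MRP = 1.48% + 0.7272 × 6.24% = 6.02%

6.02%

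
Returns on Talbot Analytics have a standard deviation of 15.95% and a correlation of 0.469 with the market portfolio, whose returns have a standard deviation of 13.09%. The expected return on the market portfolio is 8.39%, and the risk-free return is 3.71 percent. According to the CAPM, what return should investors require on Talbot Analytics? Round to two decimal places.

6.38%

β = ρ × σ_i / σ_m = 0.469 × 15.95% / 13.09% = 0.5715
MRP = 8.39% − 3.71% = 4.68%
E(R) = 3.71% + 0.5715 × 4.68% = 6.38%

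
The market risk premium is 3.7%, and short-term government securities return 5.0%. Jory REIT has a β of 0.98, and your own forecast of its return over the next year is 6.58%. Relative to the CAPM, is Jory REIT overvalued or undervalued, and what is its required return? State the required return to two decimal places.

Required return = R_f + β·MRP = 5.0% + 0.98 × 3.7% = 8.63%
Forecast 6.58% < required 8.63% → the stock plots below the SML → overvalued.

Overvalued; required return 8.63%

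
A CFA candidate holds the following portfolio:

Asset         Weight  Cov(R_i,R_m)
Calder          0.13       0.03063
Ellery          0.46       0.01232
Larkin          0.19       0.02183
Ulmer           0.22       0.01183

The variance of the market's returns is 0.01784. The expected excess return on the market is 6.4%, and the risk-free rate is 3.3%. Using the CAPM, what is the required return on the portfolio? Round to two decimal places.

9.18%

β_Calder = 0.03063 / 0.01784 = 1.7169
β_Ellery = 0.01232 / 0.01784 = 0.6906
β_Larkin = 0.02183 / 0.01784 = 1.2237
β_Ulmer = 0.01183 / 0.01784 = 0.6631
β_P = Σ w_i β_i = 0.13×1.7169 + 0.46×0.6906 + 0.19×1.2237 + 0.22×0.6631 = 0.9193
E(R_P) = R_f + β_P × MRP = 3.3% + 0.9193 × 6.4% = 9.18%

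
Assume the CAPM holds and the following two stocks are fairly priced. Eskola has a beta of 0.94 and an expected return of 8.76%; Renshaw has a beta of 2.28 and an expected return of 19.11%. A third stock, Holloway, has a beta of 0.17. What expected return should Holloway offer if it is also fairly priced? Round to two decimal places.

MRP (SML slope) = (19.11% − 8.76%) / (2.28 − 0.94) = 10.35% / 1.34 = 7.7239%
R_f (intercept) = 8.76% − 0.94 × 7.7239% = 1.4995%
E(R_Holloway) = R_f + β × MRP = 1.4995% + 0.17 × 7.7239% = 2.81%

2.81%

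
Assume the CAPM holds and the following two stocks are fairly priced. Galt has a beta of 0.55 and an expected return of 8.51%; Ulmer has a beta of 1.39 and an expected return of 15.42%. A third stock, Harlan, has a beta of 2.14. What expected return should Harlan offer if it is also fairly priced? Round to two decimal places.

21.59%

MRP (SML slope) = (15.42% − 8.51%) / (1.39 − 0.55) = 6.91% / 0.84 = 8.2262%
R_f (intercept) = 8.51% − 0.55 × 8.2262% = 3.9856%
E(R_Harlan) = R_f + β × MRP = 3.9856% + 2.14 × 8.2262% = 21.59%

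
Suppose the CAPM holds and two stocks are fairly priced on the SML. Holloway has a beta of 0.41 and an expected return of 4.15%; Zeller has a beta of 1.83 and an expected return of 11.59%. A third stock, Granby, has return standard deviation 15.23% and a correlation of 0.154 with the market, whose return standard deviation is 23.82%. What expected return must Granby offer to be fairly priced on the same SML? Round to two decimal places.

2.52%

MRP = (11.59% − 4.15%) / (1.83 − 0.41) = 5.2394%
R_f = 4.15% − 0.41 × 5.2394% = 2.0018%
β_Granby = ρ·σ_i/σ_m = 0.154 × 15.23 / 23.82 = 0.0985
E(R_Granby) = R_f + β × MRP = 2.0018% + 0.0985 × 5.2394% = 2.52%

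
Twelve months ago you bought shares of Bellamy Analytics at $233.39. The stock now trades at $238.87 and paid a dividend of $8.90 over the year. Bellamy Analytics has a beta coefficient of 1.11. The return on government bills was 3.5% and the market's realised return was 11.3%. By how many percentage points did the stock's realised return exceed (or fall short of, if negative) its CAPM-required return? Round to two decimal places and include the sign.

Realised HPR = (P1 + D1 − P0) / P0 = (238.87 + 8.90 − 233.39) / 233.39 = 14.38 / 233.39 = 6.1614%
MRP = 11.3% − 3.5% = 7.80%
CAPM required = R_f + β·MRP = 3.5% + 1.11 × 7.8% = 12.1580%
α = realised − required = 6.1614% − 12.1580% = -6.00%

-6.00%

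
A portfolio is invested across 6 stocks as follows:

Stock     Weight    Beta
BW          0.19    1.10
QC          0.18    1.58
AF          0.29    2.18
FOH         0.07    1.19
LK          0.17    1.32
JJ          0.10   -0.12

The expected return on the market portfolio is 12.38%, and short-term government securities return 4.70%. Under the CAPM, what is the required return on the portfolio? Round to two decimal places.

β_P = Σ w_i β_i = 0.19×1.10 + 0.18×1.58 + 0.29×2.18 + 0.07×1.19 + 0.17×1.32 + 0.10×-0.12 = 1.4213
MRP = 12.38% − 4.70% = 7.68%
E(R_P) = R_f + β_P × MRP = 4.70% + 1.4213 × 7.68% = 15.62%

15.62%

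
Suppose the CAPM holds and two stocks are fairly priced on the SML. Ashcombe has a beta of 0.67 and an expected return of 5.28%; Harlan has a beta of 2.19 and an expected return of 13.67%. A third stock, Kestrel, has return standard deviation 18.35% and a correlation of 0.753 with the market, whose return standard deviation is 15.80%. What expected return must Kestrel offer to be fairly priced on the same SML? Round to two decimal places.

6.41%

MRP = (13.67% − 5.28%) / (2.19 − 0.67) = 5.5197%
R_f = 5.28% − 0.67 × 5.5197% = 1.5818%
β_Kestrel = ρ·σ_i/σ_m = 0.753 × 18.35 / 15.80 = 0.8745
E(R_Kestrel) = R_f + β × MRP = 1.5818% + 0.8745 × 5.5197% = 6.41%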